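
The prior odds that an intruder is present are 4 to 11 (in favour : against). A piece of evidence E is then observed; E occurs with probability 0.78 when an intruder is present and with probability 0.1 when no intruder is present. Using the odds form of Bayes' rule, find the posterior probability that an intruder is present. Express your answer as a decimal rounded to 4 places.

Posterior probability ≈ 0.7393

Prior odds = 4/11 = 0.36364.
Likelihood ratio for E = 0.78/0.1 = 7.8000.
Posterior odds = prior odds × LR = 2.8364.
Posterior probability = odds/(1+odds) = 2.8364/3.8364 = 0.7393.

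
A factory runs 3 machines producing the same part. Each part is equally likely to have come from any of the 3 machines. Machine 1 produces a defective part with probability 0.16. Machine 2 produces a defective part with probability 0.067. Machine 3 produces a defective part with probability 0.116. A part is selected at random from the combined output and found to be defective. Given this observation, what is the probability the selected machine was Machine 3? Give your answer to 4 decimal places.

Posterior probability ≈ 0.3382

Tabulate prior·likelihood by source: [1] prior 0.333333, lik 0.16, product 0.05333; [2] prior 0.333333, lik 0.067, product 0.02233; [3] prior 0.333333, lik 0.116, product 0.03867.
Normalizing constant = 0.11433; the posterior for Machine 3 is its product over the sum, 0.03867/0.11433 = 0.3382.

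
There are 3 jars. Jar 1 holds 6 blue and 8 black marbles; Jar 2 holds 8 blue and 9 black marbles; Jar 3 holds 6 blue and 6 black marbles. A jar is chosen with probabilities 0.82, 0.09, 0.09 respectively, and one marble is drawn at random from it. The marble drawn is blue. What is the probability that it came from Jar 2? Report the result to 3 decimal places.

P(blue|Jar 1) = 0.4286; P(blue|Jar 2) = 0.4706; P(blue|Jar 3) = 0.5.
Prior × likelihood for each source: 0.82·0.4286=0.3514, 0.09·0.4706=0.04235, 0.09·0.5=0.04500. Summing gives P(blue) = 0.43878.
P(Jar 2 | blue) = 0.04235 / 0.43878 = 0.097.

Posterior probability ≈ 0.097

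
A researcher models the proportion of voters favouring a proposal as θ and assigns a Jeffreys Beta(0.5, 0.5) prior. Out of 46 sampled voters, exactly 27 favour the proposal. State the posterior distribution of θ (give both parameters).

Posterior: Beta(27.5, 19.5)

The binomial likelihood is conjugate to the Beta prior: with 27 successes and 19 failures, the posterior is Beta(0.5+27, 0.5+19) = Beta(27.5, 19.5).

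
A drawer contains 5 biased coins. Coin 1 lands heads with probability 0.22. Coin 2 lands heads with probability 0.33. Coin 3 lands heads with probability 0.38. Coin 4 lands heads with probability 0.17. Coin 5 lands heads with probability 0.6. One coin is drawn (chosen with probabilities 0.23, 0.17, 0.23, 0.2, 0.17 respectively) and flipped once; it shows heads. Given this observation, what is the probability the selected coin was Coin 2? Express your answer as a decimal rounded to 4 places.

Tabulate prior·likelihood by source: [1] prior 0.23, lik 0.22, product 0.05060; [2] prior 0.17, lik 0.33, product 0.05610; [3] prior 0.23, lik 0.38, product 0.08740; [4] prior 0.2, lik 0.17, product 0.03400; [5] prior 0.17, lik 0.6, product 0.1020.
Normalizing constant = 0.33010; the posterior for Coin 2 is its product over the sum, 0.05610/0.33010 = 0.1699.

Posterior probability ≈ 0.1699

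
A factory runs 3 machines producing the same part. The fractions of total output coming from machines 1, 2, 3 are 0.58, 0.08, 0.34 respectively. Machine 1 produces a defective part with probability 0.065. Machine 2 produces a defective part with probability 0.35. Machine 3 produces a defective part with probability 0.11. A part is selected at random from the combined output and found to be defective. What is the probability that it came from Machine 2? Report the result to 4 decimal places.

Posterior probability ≈ 0.2716

P(defective|M1) = 0.065; P(defective|M2) = 0.35; P(defective|M3) = 0.11.
Prior × likelihood for each source: 0.58·0.065=0.03770, 0.08·0.35=0.02800, 0.34·0.11=0.03740. Summing gives P(defective) = 0.10310.
P(Machine 2 | defective) = 0.02800 / 0.10310 = 0.2716.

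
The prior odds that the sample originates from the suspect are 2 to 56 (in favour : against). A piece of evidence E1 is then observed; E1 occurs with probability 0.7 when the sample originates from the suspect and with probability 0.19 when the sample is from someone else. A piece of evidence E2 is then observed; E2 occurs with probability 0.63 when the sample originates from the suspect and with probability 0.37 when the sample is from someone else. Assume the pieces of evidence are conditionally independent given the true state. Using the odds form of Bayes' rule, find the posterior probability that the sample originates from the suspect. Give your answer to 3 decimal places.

Prior odds = 2/56 = 0.035714.
Likelihood ratio for E1 = 0.7/0.19 = 3.6842.
Likelihood ratio for E2 = 0.63/0.37 = 1.7027.
Posterior odds = prior odds × LR₁ × LR₂ = 0.22404.
Posterior probability = odds/(1+odds) = 0.22404/1.2240 = 0.183.

Posterior probability ≈ 0.183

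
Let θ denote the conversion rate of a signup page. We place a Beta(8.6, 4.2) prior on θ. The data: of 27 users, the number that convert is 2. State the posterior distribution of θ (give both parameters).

Observing 2 successes and 25 failures updates Beta(8.6, 4.2) by adding the success and failure counts to the two shape parameters: α = 8.6+2 = 10.6, β = 4.2+25 = 29.2.

Posterior: Beta(10.6, 29.2)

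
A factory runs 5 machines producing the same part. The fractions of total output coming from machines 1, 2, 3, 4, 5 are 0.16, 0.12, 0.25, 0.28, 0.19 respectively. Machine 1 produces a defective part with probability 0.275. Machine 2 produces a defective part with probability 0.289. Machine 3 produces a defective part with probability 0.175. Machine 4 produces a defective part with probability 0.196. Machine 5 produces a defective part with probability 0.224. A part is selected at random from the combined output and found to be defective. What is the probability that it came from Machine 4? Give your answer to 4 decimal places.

Tabulate prior·likelihood by source: [1] prior 0.16, lik 0.275, product 0.04400; [2] prior 0.12, lik 0.289, product 0.03468; [3] prior 0.25, lik 0.175, product 0.04375; [4] prior 0.28, lik 0.196, product 0.05488; [5] prior 0.19, lik 0.224, product 0.04256.
Normalizing constant = 0.21987; the posterior for Machine 4 is its product over the sum, 0.05488/0.21987 = 0.2496.

Posterior probability ≈ 0.2496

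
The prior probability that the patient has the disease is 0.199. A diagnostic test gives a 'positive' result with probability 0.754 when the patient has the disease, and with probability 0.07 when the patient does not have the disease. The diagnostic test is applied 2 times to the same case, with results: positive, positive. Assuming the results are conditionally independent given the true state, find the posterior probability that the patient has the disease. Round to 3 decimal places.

Posterior P(H) ≈ 0.966

Let H be the event that the patient has the disease; start with P(H) = 0.199. P('positive'|H) = 0.754, P('positive'|¬H) = 0.07.
Update on result 1 ('positive'): P(H) ← 0.754·0.1990 / (0.754·0.1990 + 0.07·0.8010) = 0.15005/0.20612 = 0.7280.
Update on result 2 ('positive'): P(H) ← 0.754·0.7280 / (0.754·0.7280 + 0.07·0.2720) = 0.54889/0.56793 = 0.9665.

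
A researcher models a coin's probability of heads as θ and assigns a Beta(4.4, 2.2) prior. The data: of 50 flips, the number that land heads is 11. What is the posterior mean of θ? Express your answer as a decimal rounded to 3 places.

Posterior mean ≈ 0.272

Observing 11 successes and 39 failures updates Beta(4.4, 2.2) by adding the success and failure counts to the two shape parameters: α = 4.4+11 = 15.4, β = 2.2+39 = 41.2.
Posterior mean = α/(α+β) = 15.4/56.6 = 0.272.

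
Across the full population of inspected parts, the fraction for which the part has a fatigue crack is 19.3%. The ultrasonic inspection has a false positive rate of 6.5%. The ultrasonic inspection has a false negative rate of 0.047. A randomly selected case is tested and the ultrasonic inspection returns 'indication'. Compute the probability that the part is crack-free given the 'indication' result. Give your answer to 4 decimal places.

P(¬H | E) ≈ 0.2219

Let H be the event that the part has a fatigue crack. P(H) = 0.193, so P(¬H) = 0.807. With E the 'indication' result, P(E|H) = 0.953 and P(E|¬H) = 0.065.
P(E) = 0.953·0.193 + 0.065·0.807 = 0.18393 + 0.052455 = 0.23638.
By Bayes' theorem, P(H|E) = 0.18393 / 0.23638 = 0.7781. Hence P(¬H|E) = 1 − 0.7781 = 0.2219.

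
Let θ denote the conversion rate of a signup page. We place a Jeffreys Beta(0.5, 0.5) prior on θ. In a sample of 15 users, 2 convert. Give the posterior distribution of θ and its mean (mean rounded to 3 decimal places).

Posterior: Beta(2.5, 13.5); mean ≈ 0.156

The binomial likelihood is conjugate to the Beta prior: with 2 successes and 13 failures, the posterior is Beta(0.5+2, 0.5+13) = Beta(2.5, 13.5).
E[θ | data] = 2.5/(2.5+13.5) = 0.156.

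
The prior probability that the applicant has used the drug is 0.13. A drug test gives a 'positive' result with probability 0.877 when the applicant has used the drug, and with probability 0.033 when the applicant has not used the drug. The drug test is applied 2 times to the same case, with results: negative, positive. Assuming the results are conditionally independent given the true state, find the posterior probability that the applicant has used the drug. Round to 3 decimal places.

Posterior P(H) ≈ 0.336

Let H be the event that the applicant has used the drug; start with P(H) = 0.13. P('positive'|H) = 0.877, P('positive'|¬H) = 0.033.
Update on result 1 ('negative'): P(H) ← 0.123·0.1300 / (0.123·0.1300 + 0.967·0.8700) = 0.015990/0.85728 = 0.0187.
Update on result 2 ('positive'): P(H) ← 0.877·0.0187 / (0.877·0.0187 + 0.033·0.9813) = 0.016358/0.048742 = 0.3356.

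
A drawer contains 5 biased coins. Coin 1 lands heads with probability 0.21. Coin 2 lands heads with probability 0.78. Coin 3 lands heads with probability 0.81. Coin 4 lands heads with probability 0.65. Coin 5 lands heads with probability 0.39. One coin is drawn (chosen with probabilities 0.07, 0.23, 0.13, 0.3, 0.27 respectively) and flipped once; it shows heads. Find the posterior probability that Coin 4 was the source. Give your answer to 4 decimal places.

Posterior probability ≈ 0.3252

Tabulate prior·likelihood by source: [1] prior 0.07, lik 0.21, product 0.01470; [2] prior 0.23, lik 0.78, product 0.1794; [3] prior 0.13, lik 0.81, product 0.1053; [4] prior 0.3, lik 0.65, product 0.1950; [5] prior 0.27, lik 0.39, product 0.1053.
Normalizing constant = 0.59970; the posterior for Coin 4 is its product over the sum, 0.1950/0.59970 = 0.3252.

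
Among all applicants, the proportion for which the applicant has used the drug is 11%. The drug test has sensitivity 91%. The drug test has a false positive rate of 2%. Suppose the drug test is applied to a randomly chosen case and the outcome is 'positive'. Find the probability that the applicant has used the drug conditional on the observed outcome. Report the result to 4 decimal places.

Let H be the event that the applicant has used the drug. P(H) = 0.11, so P(¬H) = 0.89. With E the 'positive' result, P(E|H) = 0.91 and P(E|¬H) = 0.02.
P(E) = 0.91·0.11 + 0.02·0.89 = 0.10010 + 0.017800 = 0.11790.
By Bayes' theorem, P(H|E) = 0.10010 / 0.11790 = 0.8490.

P(H | E) ≈ 0.8490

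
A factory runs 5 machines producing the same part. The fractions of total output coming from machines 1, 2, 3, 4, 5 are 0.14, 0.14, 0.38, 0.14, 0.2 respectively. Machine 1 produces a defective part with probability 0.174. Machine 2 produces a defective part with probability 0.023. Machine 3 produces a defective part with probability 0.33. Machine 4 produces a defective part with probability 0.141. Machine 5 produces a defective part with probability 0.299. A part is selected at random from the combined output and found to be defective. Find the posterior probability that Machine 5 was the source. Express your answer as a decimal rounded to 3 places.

Tabulate prior·likelihood by source: [1] prior 0.14, lik 0.174, product 0.02436; [2] prior 0.14, lik 0.023, product 0.003220; [3] prior 0.38, lik 0.33, product 0.1254; [4] prior 0.14, lik 0.141, product 0.01974; [5] prior 0.2, lik 0.299, product 0.05980.
Normalizing constant = 0.23252; the posterior for Machine 5 is its product over the sum, 0.05980/0.23252 = 0.257.

Posterior probability ≈ 0.257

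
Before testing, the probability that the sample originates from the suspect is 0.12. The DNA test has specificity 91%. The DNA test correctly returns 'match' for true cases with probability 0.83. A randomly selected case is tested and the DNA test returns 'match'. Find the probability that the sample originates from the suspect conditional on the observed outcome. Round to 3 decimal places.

Let H be the event that the sample originates from the suspect. P(H) = 0.12, so P(¬H) = 0.88. With E the 'match' result, P(E|H) = 0.83 and P(E|¬H) = 0.09.
P(E) = 0.83·0.12 + 0.09·0.88 = 0.099600 + 0.079200 = 0.17880.
By Bayes' theorem, P(H|E) = 0.099600 / 0.17880 = 0.557.

P(H | E) ≈ 0.557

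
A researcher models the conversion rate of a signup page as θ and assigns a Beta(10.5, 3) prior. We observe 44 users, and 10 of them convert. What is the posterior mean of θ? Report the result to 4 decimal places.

Observing 10 successes and 34 failures updates Beta(10.5, 3) by adding the success and failure counts to the two shape parameters: α = 10.5+10 = 20.5, β = 3+34 = 37.
Posterior mean = α/(α+β) = 20.5/57.5 = 0.3565.

Posterior mean ≈ 0.3565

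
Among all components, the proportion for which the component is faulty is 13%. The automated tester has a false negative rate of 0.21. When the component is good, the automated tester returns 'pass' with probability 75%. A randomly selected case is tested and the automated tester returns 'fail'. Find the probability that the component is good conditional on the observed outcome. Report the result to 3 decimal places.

P(¬H | E) ≈ 0.679

Write H for 'the component is faulty'. Prior odds H:¬H = 0.13/0.87 = 0.14943. For the 'fail' outcome, the likelihood ratio is 0.79/0.25 = 3.1600.
Posterior odds = 0.14943 × 3.1600 = 0.47218, so P(H|E) = 0.47218/(1+0.47218) = 0.321. Then P(¬H|E) = 1 − 0.321 = 0.679.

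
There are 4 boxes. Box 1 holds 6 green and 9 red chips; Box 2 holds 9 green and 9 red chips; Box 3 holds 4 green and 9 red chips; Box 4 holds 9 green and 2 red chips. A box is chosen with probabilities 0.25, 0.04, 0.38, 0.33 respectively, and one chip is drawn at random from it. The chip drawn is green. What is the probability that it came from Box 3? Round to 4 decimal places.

Tabulate prior·likelihood by source: [1] prior 0.25, lik 0.4, product 0.1000; [2] prior 0.04, lik 0.5, product 0.02000; [3] prior 0.38, lik 0.3077, product 0.1169; [4] prior 0.33, lik 0.8182, product 0.2700.
Normalizing constant = 0.50692; the posterior for Box 3 is its product over the sum, 0.1169/0.50692 = 0.2307.

Posterior probability ≈ 0.2307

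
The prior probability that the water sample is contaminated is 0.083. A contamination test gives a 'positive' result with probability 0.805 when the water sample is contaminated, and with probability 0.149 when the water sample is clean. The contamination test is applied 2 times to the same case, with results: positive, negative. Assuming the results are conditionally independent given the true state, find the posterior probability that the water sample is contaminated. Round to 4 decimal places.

Posterior P(H) ≈ 0.1008

With H the event that the water sample is contaminated, the joint likelihood of the observed sequence is P(data|H) = 0.805·0.195 = 0.15698 and P(data|¬H) = 0.149·0.851 = 0.12680.
Bayes: P(H|data) = 0.083·0.15698 / (0.083·0.15698 + 0.917·0.12680) = 0.013029/0.12930 = 0.1008.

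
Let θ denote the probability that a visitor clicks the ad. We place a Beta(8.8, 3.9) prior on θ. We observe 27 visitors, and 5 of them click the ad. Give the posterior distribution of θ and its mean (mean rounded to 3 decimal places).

The binomial likelihood is conjugate to the Beta prior: with 5 successes and 22 failures, the posterior is Beta(8.8+5, 3.9+22) = Beta(13.8, 25.9).
E[θ | data] = 13.8/(13.8+25.9) = 0.348.

Posterior: Beta(13.8, 25.9); mean ≈ 0.348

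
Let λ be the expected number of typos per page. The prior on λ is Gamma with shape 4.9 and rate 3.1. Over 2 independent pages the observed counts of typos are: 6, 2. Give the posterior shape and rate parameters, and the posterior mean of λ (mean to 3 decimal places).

Posterior: Gamma(shape=12.9, rate=5.1); mean ≈ 2.529

Total count ∑xᵢ = 8 over n = 2 pages.
Gamma is conjugate to the Poisson likelihood: posterior is Gamma(shape = 4.9+8 = 12.9, rate = 3.1+2 = 5.1).
Posterior mean = shape/rate = 12.9/5.1 = 2.529.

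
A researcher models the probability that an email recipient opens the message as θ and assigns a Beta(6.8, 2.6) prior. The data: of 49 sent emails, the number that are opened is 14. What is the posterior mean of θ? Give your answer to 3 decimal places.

Observing 14 successes and 35 failures updates Beta(6.8, 2.6) by adding the success and failure counts to the two shape parameters: α = 6.8+14 = 20.8, β = 2.6+35 = 37.6.
E[θ | data] = 20.8/(20.8+37.6) = 0.356.

Posterior mean ≈ 0.356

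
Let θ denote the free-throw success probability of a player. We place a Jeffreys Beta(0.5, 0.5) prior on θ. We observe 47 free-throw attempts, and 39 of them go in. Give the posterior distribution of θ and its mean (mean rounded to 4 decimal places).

Posterior: Beta(39.5, 8.5); mean ≈ 0.8229

The binomial likelihood is conjugate to the Beta prior: with 39 successes and 8 failures, the posterior is Beta(0.5+39, 0.5+8) = Beta(39.5, 8.5).
Posterior mean = α/(α+β) = 39.5/48 = 0.8229.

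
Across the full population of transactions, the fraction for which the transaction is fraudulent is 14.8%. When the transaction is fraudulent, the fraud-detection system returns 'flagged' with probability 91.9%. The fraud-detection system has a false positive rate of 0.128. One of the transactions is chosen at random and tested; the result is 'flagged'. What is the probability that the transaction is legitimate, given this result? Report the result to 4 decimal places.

Let H be the event that the transaction is fraudulent. P(H) = 0.148, so P(¬H) = 0.852. With E the 'flagged' result, P(E|H) = 0.919 and P(E|¬H) = 0.128.
P(E) = 0.919·0.148 + 0.128·0.852 = 0.13601 + 0.10906 = 0.24507.
By Bayes' theorem, P(H|E) = 0.13601 / 0.24507 = 0.5550. Hence P(¬H|E) = 1 − 0.5550 = 0.4450.

P(¬H | E) ≈ 0.4450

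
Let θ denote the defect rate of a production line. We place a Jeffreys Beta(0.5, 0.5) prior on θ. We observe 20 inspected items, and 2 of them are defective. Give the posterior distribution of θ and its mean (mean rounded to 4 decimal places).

The binomial likelihood is conjugate to the Beta prior: with 2 successes and 18 failures, the posterior is Beta(0.5+2, 0.5+18) = Beta(2.5, 18.5).
Posterior mean = α/(α+β) = 2.5/21 = 0.1190.

Posterior: Beta(2.5, 18.5); mean ≈ 0.1190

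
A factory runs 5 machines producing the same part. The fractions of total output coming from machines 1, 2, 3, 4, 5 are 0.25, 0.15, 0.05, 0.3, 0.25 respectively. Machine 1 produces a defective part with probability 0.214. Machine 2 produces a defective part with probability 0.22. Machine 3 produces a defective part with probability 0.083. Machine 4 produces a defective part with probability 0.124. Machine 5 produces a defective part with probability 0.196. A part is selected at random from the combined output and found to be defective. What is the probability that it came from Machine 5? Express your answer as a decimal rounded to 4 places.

Posterior probability ≈ 0.2771

Tabulate prior·likelihood by source: [1] prior 0.25, lik 0.214, product 0.05350; [2] prior 0.15, lik 0.22, product 0.03300; [3] prior 0.05, lik 0.083, product 0.004150; [4] prior 0.3, lik 0.124, product 0.03720; [5] prior 0.25, lik 0.196, product 0.04900.
Normalizing constant = 0.17685; the posterior for Machine 5 is its product over the sum, 0.04900/0.17685 = 0.2771.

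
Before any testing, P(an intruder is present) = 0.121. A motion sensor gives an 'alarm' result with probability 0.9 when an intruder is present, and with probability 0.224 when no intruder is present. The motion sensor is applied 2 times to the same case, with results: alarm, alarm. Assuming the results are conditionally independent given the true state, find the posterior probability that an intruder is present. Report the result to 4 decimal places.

Posterior P(H) ≈ 0.6897

With H the event that an intruder is present, the joint likelihood of the observed sequence is P(data|H) = 0.9·0.9 = 0.81000 and P(data|¬H) = 0.224·0.224 = 0.050176.
Bayes: P(H|data) = 0.121·0.81000 / (0.121·0.81000 + 0.879·0.050176) = 0.098010/0.14211 = 0.6897.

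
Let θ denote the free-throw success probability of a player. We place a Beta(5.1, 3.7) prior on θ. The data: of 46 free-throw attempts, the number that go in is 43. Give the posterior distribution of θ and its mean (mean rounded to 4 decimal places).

Observing 43 successes and 3 failures updates Beta(5.1, 3.7) by adding the success and failure counts to the two shape parameters: α = 5.1+43 = 48.1, β = 3.7+3 = 6.7.
E[θ | data] = 48.1/(48.1+6.7) = 0.8777.

Posterior: Beta(48.1, 6.7); mean ≈ 0.8777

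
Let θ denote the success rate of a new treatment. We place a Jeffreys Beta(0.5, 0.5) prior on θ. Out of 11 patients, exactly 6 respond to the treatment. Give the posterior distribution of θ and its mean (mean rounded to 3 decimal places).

The binomial likelihood is conjugate to the Beta prior: with 6 successes and 5 failures, the posterior is Beta(0.5+6, 0.5+5) = Beta(6.5, 5.5).
E[θ | data] = 6.5/(6.5+5.5) = 0.542.

Posterior: Beta(6.5, 5.5); mean ≈ 0.542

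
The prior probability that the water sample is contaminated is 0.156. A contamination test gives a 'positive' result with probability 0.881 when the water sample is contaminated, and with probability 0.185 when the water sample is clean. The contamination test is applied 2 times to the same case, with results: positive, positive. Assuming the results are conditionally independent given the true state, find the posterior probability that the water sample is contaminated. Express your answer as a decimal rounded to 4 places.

Let H be the event that the water sample is contaminated; start with P(H) = 0.156. P('positive'|H) = 0.881, P('positive'|¬H) = 0.185.
Update on result 1 ('positive'): P(H) ← 0.881·0.1560 / (0.881·0.1560 + 0.185·0.8440) = 0.13744/0.29358 = 0.4681.
Update on result 2 ('positive'): P(H) ← 0.881·0.4681 / (0.881·0.4681 + 0.185·0.5319) = 0.41244/0.51083 = 0.8074.

Posterior P(H) ≈ 0.8074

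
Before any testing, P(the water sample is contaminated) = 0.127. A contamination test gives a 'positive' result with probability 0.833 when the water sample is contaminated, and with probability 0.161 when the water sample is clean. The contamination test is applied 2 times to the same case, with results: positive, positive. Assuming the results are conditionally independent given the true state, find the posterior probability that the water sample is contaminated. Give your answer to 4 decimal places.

Posterior P(H) ≈ 0.7957

Let H be the event that the water sample is contaminated; start with P(H) = 0.127. P('positive'|H) = 0.833, P('positive'|¬H) = 0.161.
Update on result 1 ('positive'): P(H) ← 0.833·0.1270 / (0.833·0.1270 + 0.161·0.8730) = 0.10579/0.24634 = 0.4294.
Update on result 2 ('positive'): P(H) ← 0.833·0.4294 / (0.833·0.4294 + 0.161·0.5706) = 0.35773/0.44959 = 0.7957.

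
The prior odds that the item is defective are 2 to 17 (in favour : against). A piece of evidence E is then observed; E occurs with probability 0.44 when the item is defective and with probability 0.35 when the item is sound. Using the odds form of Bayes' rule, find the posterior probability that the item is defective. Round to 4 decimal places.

Posterior probability ≈ 0.1288

Prior odds = 2/17 = 0.11765.
Likelihood ratio for E = 0.44/0.35 = 1.2571.
Posterior odds = prior odds × LR = 0.14790.
Posterior probability = odds/(1+odds) = 0.14790/1.1479 = 0.1288.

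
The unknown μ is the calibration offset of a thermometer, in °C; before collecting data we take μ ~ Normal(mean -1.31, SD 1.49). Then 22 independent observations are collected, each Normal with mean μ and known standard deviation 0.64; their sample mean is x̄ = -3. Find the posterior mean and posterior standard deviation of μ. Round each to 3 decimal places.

With known σ, the Normal prior is conjugate. Weight on the data is w = (n/σ²)/(n/σ² + 1/τ₀²) = 53.7109/(53.7109+0.450430) = 0.99168.
Posterior mean = w·x̄ + (1−w)·μ₀ = 0.99168·-3 + 0.0083164·-1.31 = -2.986. Posterior variance = 1/(53.7109+0.450430) = 0.0184633, so SD = 0.136.

Posterior mean ≈ -2.986; posterior SD ≈ 0.136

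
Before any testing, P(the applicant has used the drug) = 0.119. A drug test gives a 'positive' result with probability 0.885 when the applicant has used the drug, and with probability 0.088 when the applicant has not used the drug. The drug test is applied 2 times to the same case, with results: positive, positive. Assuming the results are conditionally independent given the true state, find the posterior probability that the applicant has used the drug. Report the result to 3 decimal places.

Posterior P(H) ≈ 0.932

With H the event that the applicant has used the drug, the joint likelihood of the observed sequence is P(data|H) = 0.885·0.885 = 0.78323 and P(data|¬H) = 0.088·0.088 = 0.0077440.
Bayes: P(H|data) = 0.119·0.78323 / (0.119·0.78323 + 0.881·0.0077440) = 0.093204/0.10003 = 0.9318.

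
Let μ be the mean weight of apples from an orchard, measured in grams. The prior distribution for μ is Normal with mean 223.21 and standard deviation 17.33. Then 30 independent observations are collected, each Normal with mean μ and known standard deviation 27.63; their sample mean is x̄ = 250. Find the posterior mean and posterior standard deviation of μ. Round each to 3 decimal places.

Prior precision 1/τ₀² = 1/17.33² = 0.00332968; data precision n/σ² = 30/27.63² = 0.0392970.
Posterior precision = 0.00332968 + 0.0392970 = 0.0426267, giving posterior SD = 1/√0.0426267 = 4.843.
Posterior mean = (0.00332968·223.21 + 0.0392970·250) / 0.0426267 = 247.907.

Posterior mean ≈ 247.907; posterior SD ≈ 4.843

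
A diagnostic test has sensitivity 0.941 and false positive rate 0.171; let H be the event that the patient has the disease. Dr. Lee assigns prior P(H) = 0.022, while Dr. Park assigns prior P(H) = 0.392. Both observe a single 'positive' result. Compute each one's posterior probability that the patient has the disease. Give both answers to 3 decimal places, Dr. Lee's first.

Dr. Lee: 0.110; Dr. Park: 0.780

The likelihood ratio for a 'positive' result is 0.941/0.171 = 5.5029.
Dr. Lee: prior odds 0.022/0.978 = 0.022495; posterior odds 0.12379; posterior probability 0.110.
Dr. Park: prior odds 0.392/0.608 = 0.64474; posterior odds 3.5479; posterior probability 0.780.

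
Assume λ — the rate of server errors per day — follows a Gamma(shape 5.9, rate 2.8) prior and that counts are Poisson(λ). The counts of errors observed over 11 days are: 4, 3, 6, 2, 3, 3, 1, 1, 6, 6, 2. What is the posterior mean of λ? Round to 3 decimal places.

Posterior mean ≈ 3.109

Total count ∑xᵢ = 37 over n = 11 days.
Gamma is conjugate to the Poisson likelihood: posterior is Gamma(shape = 5.9+37 = 42.9, rate = 2.8+11 = 13.8).
E[λ | data] = 42.9/13.8 = 3.109.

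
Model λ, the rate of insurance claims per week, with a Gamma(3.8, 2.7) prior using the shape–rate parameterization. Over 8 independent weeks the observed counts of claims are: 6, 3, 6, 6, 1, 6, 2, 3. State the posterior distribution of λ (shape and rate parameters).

Posterior: Gamma(shape=36.8, rate=10.7)

The Poisson likelihood adds the total count to the shape and the number of exposure periods to the rate. Here ∑xᵢ = 33 and n = 8, so shape 3.8→36.8 and rate 2.7→10.7.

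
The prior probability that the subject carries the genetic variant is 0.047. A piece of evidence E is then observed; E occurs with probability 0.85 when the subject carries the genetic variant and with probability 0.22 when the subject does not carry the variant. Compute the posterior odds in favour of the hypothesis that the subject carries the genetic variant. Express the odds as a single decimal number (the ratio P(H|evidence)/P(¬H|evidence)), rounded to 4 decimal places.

Prior odds = 0.047/(1−0.047) = 0.049318.
Likelihood ratio for E = 0.85/0.22 = 3.8636.
Posterior odds = prior odds × LR = 0.19055.

Posterior odds ≈ 0.1905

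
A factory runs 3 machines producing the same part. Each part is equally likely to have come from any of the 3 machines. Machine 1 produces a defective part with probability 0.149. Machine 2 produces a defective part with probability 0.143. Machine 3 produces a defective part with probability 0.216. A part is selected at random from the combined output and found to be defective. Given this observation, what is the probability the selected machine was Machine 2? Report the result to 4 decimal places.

Posterior probability ≈ 0.2815

Tabulate prior·likelihood by source: [1] prior 0.333333, lik 0.149, product 0.04967; [2] prior 0.333333, lik 0.143, product 0.04767; [3] prior 0.333333, lik 0.216, product 0.07200.
Normalizing constant = 0.16933; the posterior for Machine 2 is its product over the sum, 0.04767/0.16933 = 0.2815.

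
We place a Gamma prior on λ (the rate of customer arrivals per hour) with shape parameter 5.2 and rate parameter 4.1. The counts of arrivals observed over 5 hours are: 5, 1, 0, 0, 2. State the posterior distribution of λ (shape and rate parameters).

Posterior: Gamma(shape=13.2, rate=9.1)

The Poisson likelihood adds the total count to the shape and the number of exposure periods to the rate. Here ∑xᵢ = 8 and n = 5, so shape 5.2→13.2 and rate 4.1→9.1.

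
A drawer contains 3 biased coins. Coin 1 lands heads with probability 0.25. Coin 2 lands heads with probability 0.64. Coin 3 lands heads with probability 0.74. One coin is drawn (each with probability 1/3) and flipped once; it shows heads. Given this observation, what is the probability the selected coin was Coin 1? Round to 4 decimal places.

Posterior probability ≈ 0.1534

P(heads|C1) = 0.25; P(heads|C2) = 0.64; P(heads|C3) = 0.74.
Prior × likelihood for each source: 0.333333·0.25=0.08333, 0.333333·0.64=0.2133, 0.333333·0.74=0.2467. Summing gives P(heads) = 0.54333.
P(Coin 1 | heads) = 0.08333 / 0.54333 = 0.1534.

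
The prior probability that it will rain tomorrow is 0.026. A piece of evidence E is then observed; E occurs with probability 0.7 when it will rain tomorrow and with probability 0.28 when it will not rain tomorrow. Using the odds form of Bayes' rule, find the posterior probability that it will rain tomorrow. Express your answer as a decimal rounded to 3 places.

Prior odds = 0.026/(1−0.026) = 0.026694.
Likelihood ratio for E = 0.7/0.28 = 2.5000.
Posterior odds = prior odds × LR = 0.066735.
Posterior probability = odds/(1+odds) = 0.066735/1.0667 = 0.063.

Posterior probability ≈ 0.063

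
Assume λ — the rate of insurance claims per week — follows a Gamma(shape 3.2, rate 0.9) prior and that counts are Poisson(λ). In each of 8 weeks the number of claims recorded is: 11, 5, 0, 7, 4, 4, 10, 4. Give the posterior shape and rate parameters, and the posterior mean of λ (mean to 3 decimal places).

The Poisson likelihood adds the total count to the shape and the number of exposure periods to the rate. Here ∑xᵢ = 45 and n = 8, so shape 3.2→48.2 and rate 0.9→8.9.
E[λ | data] = 48.2/8.9 = 5.416.

Posterior: Gamma(shape=48.2, rate=8.9); mean ≈ 5.416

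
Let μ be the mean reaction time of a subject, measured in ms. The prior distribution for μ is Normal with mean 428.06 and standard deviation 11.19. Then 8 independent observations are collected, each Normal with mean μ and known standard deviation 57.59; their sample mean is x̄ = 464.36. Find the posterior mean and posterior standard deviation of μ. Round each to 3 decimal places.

Prior precision 1/τ₀² = 1/11.19² = 0.00798619; data precision n/σ² = 8/57.59² = 0.00241210.
Posterior precision = 0.00798619 + 0.00241210 = 0.0103983, giving posterior SD = 1/√0.0103983 = 9.807.
Posterior mean = (0.00798619·428.06 + 0.00241210·464.36) / 0.0103983 = 436.481.

Posterior mean ≈ 436.481; posterior SD ≈ 9.807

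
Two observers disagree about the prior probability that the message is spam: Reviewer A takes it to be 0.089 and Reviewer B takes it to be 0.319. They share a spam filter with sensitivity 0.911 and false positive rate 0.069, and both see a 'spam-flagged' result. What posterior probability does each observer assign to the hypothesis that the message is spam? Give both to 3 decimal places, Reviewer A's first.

Reviewer A: 0.563; Reviewer B: 0.861

The likelihood ratio for a 'spam-flagged' result is 0.911/0.069 = 13.203.
Reviewer A: prior odds 0.089/0.911 = 0.097695; posterior odds 1.2899; posterior probability 0.563.
Reviewer B: prior odds 0.319/0.681 = 0.46843; posterior odds 6.1846; posterior probability 0.861.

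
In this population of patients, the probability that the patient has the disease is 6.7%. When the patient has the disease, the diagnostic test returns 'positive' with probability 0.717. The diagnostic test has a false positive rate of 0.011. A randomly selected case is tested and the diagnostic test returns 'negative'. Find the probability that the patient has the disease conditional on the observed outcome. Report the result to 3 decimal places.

P(H | E) ≈ 0.020

Write H for 'the patient has the disease'. Prior odds H:¬H = 0.067/0.933 = 0.071811. For the 'negative' outcome, the likelihood ratio is 0.283/0.989 = 0.28615.
Posterior odds = 0.071811 × 0.28615 = 0.020549, so P(H|E) = 0.020549/(1+0.020549) = 0.020.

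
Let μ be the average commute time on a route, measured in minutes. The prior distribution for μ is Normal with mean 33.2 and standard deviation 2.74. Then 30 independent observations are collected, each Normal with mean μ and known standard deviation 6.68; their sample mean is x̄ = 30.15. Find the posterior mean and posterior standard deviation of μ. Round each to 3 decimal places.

Prior precision 1/τ₀² = 1/2.74² = 0.133198; data precision n/σ² = 30/6.68² = 0.672308.
Posterior precision = 0.133198 + 0.672308 = 0.805506, giving posterior SD = 1/√0.805506 = 1.114.
Posterior mean = (0.133198·33.2 + 0.672308·30.15) / 0.805506 = 30.654.

Posterior mean ≈ 30.654; posterior SD ≈ 1.114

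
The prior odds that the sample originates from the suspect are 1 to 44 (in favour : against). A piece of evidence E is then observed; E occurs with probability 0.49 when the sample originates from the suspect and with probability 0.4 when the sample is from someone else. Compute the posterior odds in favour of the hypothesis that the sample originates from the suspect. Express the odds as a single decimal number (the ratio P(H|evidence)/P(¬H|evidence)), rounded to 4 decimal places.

Prior odds = 1/44 = 0.022727. In log-odds, ln(0.022727) = -3.7842.
Add log likelihood ratio: ln(1.2250) = 0.20294.
Posterior log-odds = -3.5812, so posterior odds = exp(-3.5812) = 0.027841.

Posterior odds ≈ 0.0278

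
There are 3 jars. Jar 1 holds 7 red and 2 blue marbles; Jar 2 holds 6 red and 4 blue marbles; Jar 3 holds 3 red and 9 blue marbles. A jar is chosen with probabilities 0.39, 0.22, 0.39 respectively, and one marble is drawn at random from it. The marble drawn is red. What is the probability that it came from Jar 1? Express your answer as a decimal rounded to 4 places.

Tabulate prior·likelihood by source: [1] prior 0.39, lik 0.7778, product 0.3033; [2] prior 0.22, lik 0.6, product 0.1320; [3] prior 0.39, lik 0.25, product 0.09750.
Normalizing constant = 0.53283; the posterior for Jar 1 is its product over the sum, 0.3033/0.53283 = 0.5693.

Posterior probability ≈ 0.5693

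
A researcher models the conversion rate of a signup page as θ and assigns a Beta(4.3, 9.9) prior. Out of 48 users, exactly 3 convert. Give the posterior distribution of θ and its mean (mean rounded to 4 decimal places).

The binomial likelihood is conjugate to the Beta prior: with 3 successes and 45 failures, the posterior is Beta(4.3+3, 9.9+45) = Beta(7.3, 54.9).
E[θ | data] = 7.3/(7.3+54.9) = 0.1174.

Posterior: Beta(7.3, 54.9); mean ≈ 0.1174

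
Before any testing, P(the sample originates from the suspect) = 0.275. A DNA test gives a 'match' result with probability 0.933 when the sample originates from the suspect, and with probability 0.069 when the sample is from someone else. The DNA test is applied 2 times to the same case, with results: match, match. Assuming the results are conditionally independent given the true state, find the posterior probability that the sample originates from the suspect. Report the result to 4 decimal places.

Posterior P(H) ≈ 0.9858

Let H be the event that the sample originates from the suspect; start with P(H) = 0.275. P('match'|H) = 0.933, P('match'|¬H) = 0.069.
Update on result 1 ('match'): P(H) ← 0.933·0.2750 / (0.933·0.2750 + 0.069·0.7250) = 0.25658/0.30660 = 0.8368.
Update on result 2 ('match'): P(H) ← 0.933·0.8368 / (0.933·0.8368 + 0.069·0.1632) = 0.78077/0.79203 = 0.9858.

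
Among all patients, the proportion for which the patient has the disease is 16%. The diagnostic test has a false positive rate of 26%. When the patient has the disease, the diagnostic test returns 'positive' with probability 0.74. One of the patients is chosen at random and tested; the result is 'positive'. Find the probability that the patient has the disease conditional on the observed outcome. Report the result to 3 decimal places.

P(H | E) ≈ 0.352

Write H for 'the patient has the disease'. Prior odds H:¬H = 0.16/0.84 = 0.19048. For the 'positive' outcome, the likelihood ratio is 0.74/0.26 = 2.8462.
Posterior odds = 0.19048 × 2.8462 = 0.54212, so P(H|E) = 0.54212/(1+0.54212) = 0.352.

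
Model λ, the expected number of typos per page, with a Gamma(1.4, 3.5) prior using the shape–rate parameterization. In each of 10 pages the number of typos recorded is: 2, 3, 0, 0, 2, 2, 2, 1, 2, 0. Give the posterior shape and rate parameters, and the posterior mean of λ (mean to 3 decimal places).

Posterior: Gamma(shape=15.4, rate=13.5); mean ≈ 1.141

The Poisson likelihood adds the total count to the shape and the number of exposure periods to the rate. Here ∑xᵢ = 14 and n = 10, so shape 1.4→15.4 and rate 3.5→13.5.
E[λ | data] = 15.4/13.5 = 1.141.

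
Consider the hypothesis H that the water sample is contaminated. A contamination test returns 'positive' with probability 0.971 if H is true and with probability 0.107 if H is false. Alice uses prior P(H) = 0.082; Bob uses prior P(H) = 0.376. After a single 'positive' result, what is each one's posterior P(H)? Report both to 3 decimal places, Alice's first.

Alice: 0.448; Bob: 0.845

P('+'|H) = 0.971, P('+'|¬H) = 0.107.
Alice: numerator 0.971·0.082 = 0.079622; evidence = 0.079622+0.107·0.918 = 0.17785; posterior = 0.448.
Bob: numerator 0.971·0.376 = 0.36510; evidence = 0.36510+0.107·0.624 = 0.43186; posterior = 0.845.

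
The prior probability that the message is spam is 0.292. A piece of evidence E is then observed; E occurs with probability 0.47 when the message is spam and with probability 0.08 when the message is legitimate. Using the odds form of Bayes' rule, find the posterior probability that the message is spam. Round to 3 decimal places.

Prior odds = 0.292/(1−0.292) = 0.41243.
Likelihood ratio for E = 0.47/0.08 = 5.8750.
Posterior odds = prior odds × LR = 2.4230.
Posterior probability = odds/(1+odds) = 2.4230/3.4230 = 0.708.

Posterior probability ≈ 0.708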